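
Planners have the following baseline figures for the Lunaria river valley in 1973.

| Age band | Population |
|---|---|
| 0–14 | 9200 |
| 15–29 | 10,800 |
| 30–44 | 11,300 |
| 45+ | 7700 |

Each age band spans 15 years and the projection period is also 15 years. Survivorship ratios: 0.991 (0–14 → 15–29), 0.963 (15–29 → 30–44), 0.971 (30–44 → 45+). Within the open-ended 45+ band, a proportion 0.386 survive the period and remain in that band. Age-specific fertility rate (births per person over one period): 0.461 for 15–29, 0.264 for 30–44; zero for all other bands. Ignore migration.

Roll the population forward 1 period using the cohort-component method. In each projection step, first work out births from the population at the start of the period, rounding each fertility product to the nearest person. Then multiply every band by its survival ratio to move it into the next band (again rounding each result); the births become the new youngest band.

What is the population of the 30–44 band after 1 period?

10400

Let group 1 be 0–14 through group 4 = 45+.
Period 1.
Births: 10800 × 0.461 = 4979, 11300 × 0.264 = 2983 → 7962
Group 2: 9200 × 0.991 = 9117
Group 3: 10800 × 0.963 = 10400
Group 4: 11300 × 0.971 + 7700 × 0.386 = 10972 + 2972 = 13944
Population now: 0–14=7962, 15–29=9117, 30–44=10400, 45+=13944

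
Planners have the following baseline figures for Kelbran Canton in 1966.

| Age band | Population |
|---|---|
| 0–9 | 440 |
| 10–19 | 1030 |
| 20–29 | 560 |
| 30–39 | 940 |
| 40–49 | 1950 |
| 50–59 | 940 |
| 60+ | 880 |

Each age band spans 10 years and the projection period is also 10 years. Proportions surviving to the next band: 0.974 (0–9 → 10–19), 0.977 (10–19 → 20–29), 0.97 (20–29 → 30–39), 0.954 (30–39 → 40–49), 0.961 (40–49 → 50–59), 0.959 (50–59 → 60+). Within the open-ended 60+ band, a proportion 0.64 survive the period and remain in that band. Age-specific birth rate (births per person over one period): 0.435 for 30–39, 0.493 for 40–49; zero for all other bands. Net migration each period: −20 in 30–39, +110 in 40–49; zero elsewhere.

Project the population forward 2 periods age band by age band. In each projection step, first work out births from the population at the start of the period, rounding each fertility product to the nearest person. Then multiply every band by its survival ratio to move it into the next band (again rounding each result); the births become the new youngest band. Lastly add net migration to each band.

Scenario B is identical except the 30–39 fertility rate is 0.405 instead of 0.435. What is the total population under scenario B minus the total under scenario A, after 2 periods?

Numbering the groups 1..7 from youngest to oldest:
[period 1]
Births: 940 × 0.435 = 409  |  1950 × 0.493 = 961 ⇒ total 1370
Group 2: 440 × 0.974 = 429
Group 3: 1030 × 0.977 = 1006
Group 4: 560 × 0.97 = 543
Group 5: 940 × 0.954 = 897
Group 6: 1950 × 0.961 = 1874
Group 7: 940 × 0.959 + 880 × 0.64 = 901 + 563 = 1464
Net migration: Group 4 − 20 → 523; Group 5 + 110 → 1007
→ [1370, 429, 1006, 523, 1007, 1874, 1464]
[period 2]
Births: 523 × 0.435 = 228  |  1007 × 0.493 = 496 ⇒ total 724
Group 2: 1370 × 0.974 = 1334
Group 3: 429 × 0.977 = 419
Group 4: 1006 × 0.97 = 976
Group 5: 523 × 0.954 = 499
Group 6: 1007 × 0.961 = 968
Group 7: 1874 × 0.959 + 1464 × 0.64 = 1797 + 937 = 2734
Net migration: Group 4 − 20 → 956; Group 5 + 110 → 609
→ [724, 1334, 419, 956, 609, 968, 2734]
Scenario A total after 2 periods: 7744
Scenario B projection —
[period 1]
Births: 940 × 0.405 = 381  |  1950 × 0.493 = 961 ⇒ total 1342
Group 2: 440 × 0.974 = 429
Group 3: 1030 × 0.977 = 1006
Group 4: 560 × 0.97 = 543
Group 5: 940 × 0.954 = 897
Group 6: 1950 × 0.961 = 1874
Group 7: 940 × 0.959 + 880 × 0.64 = 901 + 563 = 1464
Net migration: Group 4 − 20 → 523; Group 5 + 110 → 1007
→ [1342, 429, 1006, 523, 1007, 1874, 1464]
[period 2]
Births: 523 × 0.405 = 212  |  1007 × 0.493 = 496 ⇒ total 708
Group 2: 1342 × 0.974 = 1307
Group 3: 429 × 0.977 = 419
Group 4: 1006 × 0.97 = 976
Group 5: 523 × 0.954 = 499
Group 6: 1007 × 0.961 = 968
Group 7: 1874 × 0.959 + 1464 × 0.64 = 1797 + 937 = 2734
Net migration: Group 4 − 20 → 956; Group 5 + 110 → 609
→ [708, 1307, 419, 956, 609, 968, 2734]
Scenario B total after 2 periods: 7701
Difference B − A = 7701 − 7744 = -43

-43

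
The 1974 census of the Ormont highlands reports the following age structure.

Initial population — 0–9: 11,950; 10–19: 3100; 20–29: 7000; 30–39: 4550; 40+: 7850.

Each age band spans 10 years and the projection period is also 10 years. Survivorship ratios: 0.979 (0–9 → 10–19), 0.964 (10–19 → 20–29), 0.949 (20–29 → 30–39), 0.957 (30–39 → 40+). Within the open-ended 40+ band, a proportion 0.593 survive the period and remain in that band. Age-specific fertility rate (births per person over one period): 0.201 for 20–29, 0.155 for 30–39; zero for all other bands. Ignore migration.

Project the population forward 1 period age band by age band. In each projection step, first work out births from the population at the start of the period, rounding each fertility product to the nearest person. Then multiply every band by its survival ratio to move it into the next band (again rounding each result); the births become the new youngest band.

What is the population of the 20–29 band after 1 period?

2988

After projecting period 1:
Births: 7000 * 0.201 = 1407, 4550 * 0.155 = 705 ⇒ total 2112
10–19: 11950 * 0.979 = 11699
20–29: 3100 * 0.964 = 2988
30–39: 7000 * 0.949 = 6643
40+: 4550 * 0.957 + 7850 * 0.593 = 4354 + 4655 = 9009
→ [2112, 11699, 2988, 6643, 9009]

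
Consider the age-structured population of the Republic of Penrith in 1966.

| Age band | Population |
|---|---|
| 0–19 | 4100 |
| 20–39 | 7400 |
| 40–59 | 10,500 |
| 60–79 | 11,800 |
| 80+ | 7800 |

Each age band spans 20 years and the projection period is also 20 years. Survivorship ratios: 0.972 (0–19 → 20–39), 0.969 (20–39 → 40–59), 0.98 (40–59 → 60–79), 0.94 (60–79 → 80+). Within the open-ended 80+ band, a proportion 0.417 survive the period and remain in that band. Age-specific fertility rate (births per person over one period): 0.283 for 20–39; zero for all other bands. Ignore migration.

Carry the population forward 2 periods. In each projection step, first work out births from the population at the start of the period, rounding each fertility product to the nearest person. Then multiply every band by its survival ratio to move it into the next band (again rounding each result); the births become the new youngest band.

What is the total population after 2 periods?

— Period 1 —
Births: 7400 × 0.283 = 2094
20–39: 4100 × 0.972 = 3985
40–59: 7400 × 0.969 = 7171
60–79: 10500 × 0.98 = 10290
80+: 11800 × 0.94 + 7800 × 0.417 = 11092 + 3253 = 14345
Population now: 0–19=2094, 20–39=3985, 40–59=7171, 60–79=10290, 80+=14345
— Period 2 —
Births: 3985 × 0.283 = 1128
20–39: 2094 × 0.972 = 2035
40–59: 3985 × 0.969 = 3861
60–79: 7171 × 0.98 = 7028
80+: 10290 × 0.94 + 14345 × 0.417 = 9673 + 5982 = 15655
Population now: 0–19=1128, 20–39=2035, 40–59=3861, 60–79=7028, 80+=15655
Total after period 2: 1128 + 2035 + 3861 + 7028 + 15655 = 29707

29707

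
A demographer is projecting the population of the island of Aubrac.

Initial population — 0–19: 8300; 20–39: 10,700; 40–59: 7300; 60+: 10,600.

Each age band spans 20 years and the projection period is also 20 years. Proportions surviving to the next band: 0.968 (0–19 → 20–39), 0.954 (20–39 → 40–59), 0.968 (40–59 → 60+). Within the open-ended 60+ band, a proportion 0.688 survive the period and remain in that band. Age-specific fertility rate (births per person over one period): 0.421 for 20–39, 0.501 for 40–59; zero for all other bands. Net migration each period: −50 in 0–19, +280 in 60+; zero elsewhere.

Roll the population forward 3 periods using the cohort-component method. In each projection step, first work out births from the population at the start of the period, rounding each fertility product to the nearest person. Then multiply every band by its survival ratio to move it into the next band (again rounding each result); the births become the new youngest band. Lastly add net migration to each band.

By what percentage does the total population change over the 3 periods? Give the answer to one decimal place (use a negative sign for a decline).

Period 1.
Births: 10700 × 0.421 = 4505, 7300 × 0.501 = 3657 → total 8162
20–39: 8300 × 0.968 = 8034
40–59: 10700 × 0.954 = 10208
60+: 7300 × 0.968 + 10600 × 0.688 = 7066 + 7293 = 14359
Net migration: 0–19 − 50 → 8112; 60+ + 280 → 14639
→ [8112, 8034, 10208, 14639]
Period 2.
Births: 8034 × 0.421 = 3382, 10208 × 0.501 = 5114 → total 8496
20–39: 8112 × 0.968 = 7852
40–59: 8034 × 0.954 = 7664
60+: 10208 × 0.968 + 14639 × 0.688 = 9881 + 10072 = 19953
Net migration: 0–19 − 50 → 8446; 60+ + 280 → 20233
→ [8446, 7852, 7664, 20233]
Period 3.
Births: 7852 × 0.421 = 3306, 7664 × 0.501 = 3840 → total 7146
20–39: 8446 × 0.968 = 8176
40–59: 7852 × 0.954 = 7491
60+: 7664 × 0.968 + 20233 × 0.688 = 7419 + 13920 = 21339
Net migration: 0–19 − 50 → 7096; 60+ + 280 → 21619
→ [7096, 8176, 7491, 21619]
Total: 36900 → 44382; change = 7482; percentage change = 20.3%

20.3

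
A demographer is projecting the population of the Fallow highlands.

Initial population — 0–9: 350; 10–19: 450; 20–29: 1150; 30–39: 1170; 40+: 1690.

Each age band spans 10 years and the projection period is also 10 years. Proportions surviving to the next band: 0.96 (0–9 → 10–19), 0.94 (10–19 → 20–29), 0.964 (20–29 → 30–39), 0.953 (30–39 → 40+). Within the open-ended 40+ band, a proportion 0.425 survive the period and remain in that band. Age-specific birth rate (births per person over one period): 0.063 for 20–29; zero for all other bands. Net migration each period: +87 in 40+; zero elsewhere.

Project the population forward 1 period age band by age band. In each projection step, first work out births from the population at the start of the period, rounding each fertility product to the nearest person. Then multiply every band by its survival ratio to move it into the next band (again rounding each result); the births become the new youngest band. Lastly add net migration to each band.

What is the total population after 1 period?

Let group 1 be 0–9 through group 5 = 40+.
— Period 1 —
Births: 1150 × 0.063 = 72
Group 2: 350 × 0.96 = 336
Group 3: 450 × 0.94 = 423
Group 4: 1150 × 0.964 = 1109
Group 5: 1170 × 0.953 + 1690 × 0.425 = 1115 + 718 = 1833
Net migration: Group 5 + 87 → 1920
Population now: 0–9=72, 10–19=336, 20–29=423, 30–39=1109, 40+=1920
Total after period 1: 72 + 336 + 423 + 1109 + 1920 = 3860

3860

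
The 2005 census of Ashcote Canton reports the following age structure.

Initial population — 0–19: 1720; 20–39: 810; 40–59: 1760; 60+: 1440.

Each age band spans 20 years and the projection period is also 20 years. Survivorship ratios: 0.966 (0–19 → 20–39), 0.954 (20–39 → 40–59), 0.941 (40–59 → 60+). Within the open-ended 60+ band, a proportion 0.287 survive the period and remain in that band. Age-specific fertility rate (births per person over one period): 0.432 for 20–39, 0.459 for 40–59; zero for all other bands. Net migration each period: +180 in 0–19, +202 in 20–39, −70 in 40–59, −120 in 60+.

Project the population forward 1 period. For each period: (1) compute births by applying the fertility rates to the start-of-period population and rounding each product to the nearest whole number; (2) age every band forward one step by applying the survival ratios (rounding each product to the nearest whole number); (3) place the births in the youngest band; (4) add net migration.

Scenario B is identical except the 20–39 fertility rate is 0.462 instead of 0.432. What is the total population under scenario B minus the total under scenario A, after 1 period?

Period 1.
Births: 810 × 0.432 = 350  |  1760 × 0.459 = 808 → total 1158
20–39: 1720 × 0.966 = 1662
40–59: 810 × 0.954 = 773
60+: 1760 × 0.941 + 1440 × 0.287 = 1656 + 413 = 2069
Net migration: 0–19 + 180 → 1338; 20–39 + 202 → 1864; 40–59 − 70 → 703; 60+ − 120 → 1949
Population now: 0–19=1338, 20–39=1864, 40–59=703, 60+=1949
Scenario A total after 1 period: 5854
Scenario B projection —
Period 1.
Births: 810 × 0.462 = 374  |  1760 × 0.459 = 808 → total 1182
20–39: 1720 × 0.966 = 1662
40–59: 810 × 0.954 = 773
60+: 1760 × 0.941 + 1440 × 0.287 = 1656 + 413 = 2069
Net migration: 0–19 + 180 → 1362; 20–39 + 202 → 1864; 40–59 − 70 → 703; 60+ − 120 → 1949
Population now: 0–19=1362, 20–39=1864, 40–59=703, 60+=1949
Scenario B total after 1 period: 5878
Difference B − A = 5878 − 5854 = 24

24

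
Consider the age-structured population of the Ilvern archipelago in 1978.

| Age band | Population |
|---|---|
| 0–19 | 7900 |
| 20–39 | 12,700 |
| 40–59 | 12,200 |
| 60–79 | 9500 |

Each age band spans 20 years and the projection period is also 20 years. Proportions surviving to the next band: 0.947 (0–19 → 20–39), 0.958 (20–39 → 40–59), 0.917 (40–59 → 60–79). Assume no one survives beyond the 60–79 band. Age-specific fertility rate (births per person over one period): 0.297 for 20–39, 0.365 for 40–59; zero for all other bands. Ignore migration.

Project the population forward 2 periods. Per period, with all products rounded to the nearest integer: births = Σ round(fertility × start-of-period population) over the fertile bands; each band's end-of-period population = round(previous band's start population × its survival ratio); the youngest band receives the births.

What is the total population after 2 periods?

32776

Period 1.
Births: 12700 × 0.297 = 3772  |  12200 × 0.365 = 4453 → total 8225
20–39: 7900 × 0.947 = 7481
40–59: 12700 × 0.958 = 12167
60–79: 12200 × 0.917 = 11187
Giving 8225 / 7481 / 12167 / 11187.
Period 2.
Births: 7481 × 0.297 = 2222  |  12167 × 0.365 = 4441 → total 6663
20–39: 8225 × 0.947 = 7789
40–59: 7481 × 0.958 = 7167
60–79: 12167 × 0.917 = 11157
Giving 6663 / 7789 / 7167 / 11157.
Total after period 2: 6663 + 7789 + 7167 + 11157 = 32776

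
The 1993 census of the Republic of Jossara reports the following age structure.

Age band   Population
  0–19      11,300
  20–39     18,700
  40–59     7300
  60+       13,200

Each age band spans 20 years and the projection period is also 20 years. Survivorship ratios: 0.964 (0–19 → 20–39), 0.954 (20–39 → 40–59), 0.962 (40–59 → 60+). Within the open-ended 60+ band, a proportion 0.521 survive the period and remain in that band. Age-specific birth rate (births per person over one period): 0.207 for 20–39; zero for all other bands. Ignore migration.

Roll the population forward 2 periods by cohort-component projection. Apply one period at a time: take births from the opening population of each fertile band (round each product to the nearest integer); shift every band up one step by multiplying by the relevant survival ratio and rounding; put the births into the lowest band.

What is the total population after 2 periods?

40783

After projecting period 1:
Births: 18700 × 0.207 = 3871
20–39: 11300 × 0.964 = 10893
40–59: 18700 × 0.954 = 17840
60+: 7300 × 0.962 + 13200 × 0.521 = 7023 + 6877 = 13900
Giving 3871 / 10893 / 17840 / 13900.
After projecting period 2:
Births: 10893 × 0.207 = 2255
20–39: 3871 × 0.964 = 3732
40–59: 10893 × 0.954 = 10392
60+: 17840 × 0.962 + 13900 × 0.521 = 17162 + 7242 = 24404
Giving 2255 / 3732 / 10392 / 24404.
Total after period 2: 2255 + 3732 + 10392 + 24404 = 40783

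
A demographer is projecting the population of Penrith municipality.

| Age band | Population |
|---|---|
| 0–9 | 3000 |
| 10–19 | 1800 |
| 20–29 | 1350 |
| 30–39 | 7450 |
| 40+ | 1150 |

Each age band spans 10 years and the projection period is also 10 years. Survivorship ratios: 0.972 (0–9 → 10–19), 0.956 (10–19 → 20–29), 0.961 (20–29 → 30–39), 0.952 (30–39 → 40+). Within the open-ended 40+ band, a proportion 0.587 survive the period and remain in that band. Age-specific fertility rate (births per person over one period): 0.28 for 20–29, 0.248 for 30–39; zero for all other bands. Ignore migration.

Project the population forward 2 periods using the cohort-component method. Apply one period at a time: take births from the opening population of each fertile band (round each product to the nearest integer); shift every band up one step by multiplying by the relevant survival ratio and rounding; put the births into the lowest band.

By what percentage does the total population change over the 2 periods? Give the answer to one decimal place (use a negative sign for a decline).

-10.5

Call the groups 1 to 5, youngest first.
— Period 1 —
Births: 1350 * 0.28 = 378  |  7450 * 0.248 = 1848 → 2226
Group 2: 3000 * 0.972 = 2916
Group 3: 1800 * 0.956 = 1721
Group 4: 1350 * 0.961 = 1297
Group 5: 7450 * 0.952 + 1150 * 0.587 = 7092 + 675 = 7767
Population now: 0–9=2226, 10–19=2916, 20–29=1721, 30–39=1297, 40+=7767
— Period 2 —
Births: 1721 * 0.28 = 482  |  1297 * 0.248 = 322 → 804
Group 2: 2226 * 0.972 = 2164
Group 3: 2916 * 0.956 = 2788
Group 4: 1721 * 0.961 = 1654
Group 5: 1297 * 0.952 + 7767 * 0.587 = 1235 + 4559 = 5794
Population now: 0–9=804, 10–19=2164, 20–29=2788, 30–39=1654, 40+=5794
Total: 14750 → 13204; change = -1546; percentage change = -10.5%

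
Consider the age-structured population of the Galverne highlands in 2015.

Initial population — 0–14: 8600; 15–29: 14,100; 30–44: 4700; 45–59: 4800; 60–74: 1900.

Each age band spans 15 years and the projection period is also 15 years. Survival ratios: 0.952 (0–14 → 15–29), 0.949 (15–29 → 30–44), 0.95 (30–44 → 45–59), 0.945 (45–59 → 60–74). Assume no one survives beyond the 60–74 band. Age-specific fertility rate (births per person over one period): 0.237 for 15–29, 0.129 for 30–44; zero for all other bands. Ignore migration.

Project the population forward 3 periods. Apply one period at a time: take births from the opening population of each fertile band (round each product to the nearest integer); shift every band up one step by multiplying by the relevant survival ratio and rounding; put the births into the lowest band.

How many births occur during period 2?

Numbering the bands 1..5 from youngest to oldest:
Period 1.
Births: 14100 × 0.237 = 3342, 4700 × 0.129 = 606 → 3948
Band 2: 8600 × 0.952 = 8187
Band 3: 14100 × 0.949 = 13381
Band 4: 4700 × 0.95 = 4465
Band 5: 4800 × 0.945 = 4536
Population now: 0–14=3948, 15–29=8187, 30–44=13381, 45–59=4465, 60–74=4536
Period 2.
Births: 8187 × 0.237 = 1940, 13381 × 0.129 = 1726 → 3666
Band 2: 3948 × 0.952 = 3758
Band 3: 8187 × 0.949 = 7769
Band 4: 13381 × 0.95 = 12712
Band 5: 4465 × 0.945 = 4219
Population now: 0–14=3666, 15–29=3758, 30–44=7769, 45–59=12712, 60–74=4219

3666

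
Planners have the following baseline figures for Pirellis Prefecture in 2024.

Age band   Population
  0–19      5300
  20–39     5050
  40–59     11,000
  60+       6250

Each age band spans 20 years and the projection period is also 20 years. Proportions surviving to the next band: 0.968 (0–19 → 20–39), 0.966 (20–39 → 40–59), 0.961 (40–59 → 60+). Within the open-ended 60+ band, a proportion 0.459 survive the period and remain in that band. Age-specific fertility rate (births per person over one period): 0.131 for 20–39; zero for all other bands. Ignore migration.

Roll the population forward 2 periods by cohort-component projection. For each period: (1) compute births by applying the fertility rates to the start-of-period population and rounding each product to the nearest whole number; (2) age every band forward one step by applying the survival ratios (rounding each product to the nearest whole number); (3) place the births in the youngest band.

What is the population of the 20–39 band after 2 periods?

Numbering the groups 1..4 from youngest to oldest:
[period 1]
Births: 5050 × 0.131 = 662
Group 2: 5300 × 0.968 = 5130
Group 3: 5050 × 0.966 = 4878
Group 4: 11000 × 0.961 + 6250 × 0.459 = 10571 + 2869 = 13440
End of period: [662, 5130, 4878, 13440]
[period 2]
Births: 5130 × 0.131 = 672
Group 2: 662 × 0.968 = 641
Group 3: 5130 × 0.966 = 4956
Group 4: 4878 × 0.961 + 13440 × 0.459 = 4688 + 6169 = 10857
End of period: [672, 641, 4956, 10857]

641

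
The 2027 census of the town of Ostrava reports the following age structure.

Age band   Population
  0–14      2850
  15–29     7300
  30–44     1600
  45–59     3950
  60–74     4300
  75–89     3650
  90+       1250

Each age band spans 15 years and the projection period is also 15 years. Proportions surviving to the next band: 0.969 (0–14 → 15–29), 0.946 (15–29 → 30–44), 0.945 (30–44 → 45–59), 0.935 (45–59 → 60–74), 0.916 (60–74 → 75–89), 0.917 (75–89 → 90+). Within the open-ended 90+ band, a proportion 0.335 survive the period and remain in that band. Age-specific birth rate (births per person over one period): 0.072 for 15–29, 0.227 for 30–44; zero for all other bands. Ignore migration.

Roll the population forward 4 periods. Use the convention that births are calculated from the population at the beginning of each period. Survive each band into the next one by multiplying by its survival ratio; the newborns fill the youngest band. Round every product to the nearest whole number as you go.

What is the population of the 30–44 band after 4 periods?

Numbering the groups 1..7 from youngest to oldest:
[period 1]
Births: 7300 * 0.072 = 526, 1600 * 0.227 = 363 → total 889
Group 2: 2850 * 0.969 = 2762
Group 3: 7300 * 0.946 = 6906
Group 4: 1600 * 0.945 = 1512
Group 5: 3950 * 0.935 = 3693
Group 6: 4300 * 0.916 = 3939
Group 7: 3650 * 0.917 + 1250 * 0.335 = 3347 + 419 = 3766
End of period: [889, 2762, 6906, 1512, 3693, 3939, 3766]
[period 2]
Births: 2762 * 0.072 = 199, 6906 * 0.227 = 1568 → total 1767
Group 2: 889 * 0.969 = 861
Group 3: 2762 * 0.946 = 2613
Group 4: 6906 * 0.945 = 6526
Group 5: 1512 * 0.935 = 1414
Group 6: 3693 * 0.916 = 3383
Group 7: 3939 * 0.917 + 3766 * 0.335 = 3612 + 1262 = 4874
End of period: [1767, 861, 2613, 6526, 1414, 3383, 4874]
[period 3]
Births: 861 * 0.072 = 62, 2613 * 0.227 = 593 → total 655
Group 2: 1767 * 0.969 = 1712
Group 3: 861 * 0.946 = 815
Group 4: 2613 * 0.945 = 2469
Group 5: 6526 * 0.935 = 6102
Group 6: 1414 * 0.916 = 1295
Group 7: 3383 * 0.917 + 4874 * 0.335 = 3102 + 1633 = 4735
End of period: [655, 1712, 815, 2469, 6102, 1295, 4735]
[period 4]
Births: 1712 * 0.072 = 123, 815 * 0.227 = 185 → total 308
Group 2: 655 * 0.969 = 635
Group 3: 1712 * 0.946 = 1620
Group 4: 815 * 0.945 = 770
Group 5: 2469 * 0.935 = 2309
Group 6: 6102 * 0.916 = 5589
Group 7: 1295 * 0.917 + 4735 * 0.335 = 1188 + 1586 = 2774
End of period: [308, 635, 1620, 770, 2309, 5589, 2774]

1620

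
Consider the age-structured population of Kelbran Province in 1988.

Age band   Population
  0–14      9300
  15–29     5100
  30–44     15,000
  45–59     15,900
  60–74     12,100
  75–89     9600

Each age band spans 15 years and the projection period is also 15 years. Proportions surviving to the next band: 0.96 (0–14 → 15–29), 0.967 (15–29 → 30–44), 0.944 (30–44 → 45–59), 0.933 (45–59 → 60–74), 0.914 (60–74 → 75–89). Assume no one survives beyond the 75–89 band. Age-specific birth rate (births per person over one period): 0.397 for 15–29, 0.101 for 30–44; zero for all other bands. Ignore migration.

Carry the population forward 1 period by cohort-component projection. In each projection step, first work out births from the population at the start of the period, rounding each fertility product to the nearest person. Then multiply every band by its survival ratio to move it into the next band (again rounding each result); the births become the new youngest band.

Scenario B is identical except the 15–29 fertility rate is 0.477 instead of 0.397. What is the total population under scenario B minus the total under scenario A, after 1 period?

Numbering the groups 1..6 from youngest to oldest:
After projecting period 1:
Births: 5100 × 0.397 = 2025 ; 15000 × 0.101 = 1515 ⇒ total 3540
Group 2: 9300 × 0.96 = 8928
Group 3: 5100 × 0.967 = 4932
Group 4: 15000 × 0.944 = 14160
Group 5: 15900 × 0.933 = 14835
Group 6: 12100 × 0.914 = 11059
→ [3540, 8928, 4932, 14160, 14835, 11059]
Scenario A total after 1 period: 57454
Scenario B projection —
After projecting period 1:
Births: 5100 × 0.477 = 2433 ; 15000 × 0.101 = 1515 ⇒ total 3948
Group 2: 9300 × 0.96 = 8928
Group 3: 5100 × 0.967 = 4932
Group 4: 15000 × 0.944 = 14160
Group 5: 15900 × 0.933 = 14835
Group 6: 12100 × 0.914 = 11059
→ [3948, 8928, 4932, 14160, 14835, 11059]
Scenario B total after 1 period: 57862
Difference B − A = 57862 − 57454 = 408

408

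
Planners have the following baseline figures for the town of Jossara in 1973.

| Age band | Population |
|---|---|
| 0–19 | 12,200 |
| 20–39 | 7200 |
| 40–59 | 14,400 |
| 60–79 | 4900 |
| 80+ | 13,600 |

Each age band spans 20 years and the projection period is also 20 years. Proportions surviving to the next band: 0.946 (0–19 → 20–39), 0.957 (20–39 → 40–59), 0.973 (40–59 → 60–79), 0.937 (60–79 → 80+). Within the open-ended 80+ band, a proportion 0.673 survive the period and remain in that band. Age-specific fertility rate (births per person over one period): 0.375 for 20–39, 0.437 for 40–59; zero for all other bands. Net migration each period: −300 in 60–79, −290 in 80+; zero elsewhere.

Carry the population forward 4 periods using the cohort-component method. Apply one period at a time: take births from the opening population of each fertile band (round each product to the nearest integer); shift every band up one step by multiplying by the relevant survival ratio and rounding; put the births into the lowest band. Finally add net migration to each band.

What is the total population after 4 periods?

Numbering the bands 1..5 from youngest to oldest:
After projecting period 1:
Births: 7200 × 0.375 = 2700 ; 14400 × 0.437 = 6293 — total 8993
Band 2: 12200 × 0.946 = 11541
Band 3: 7200 × 0.957 = 6890
Band 4: 14400 × 0.973 = 14011
Band 5: 4900 × 0.937 + 13600 × 0.673 = 4591 + 9153 = 13744
Net migration: Band 4 − 300 → 13711; Band 5 − 290 → 13454
→ [8993, 11541, 6890, 13711, 13454]
After projecting period 2:
Births: 11541 × 0.375 = 4328 ; 6890 × 0.437 = 3011 — total 7339
Band 2: 8993 × 0.946 = 8507
Band 3: 11541 × 0.957 = 11045
Band 4: 6890 × 0.973 = 6704
Band 5: 13711 × 0.937 + 13454 × 0.673 = 12847 + 9055 = 21902
Net migration: Band 4 − 300 → 6404; Band 5 − 290 → 21612
→ [7339, 8507, 11045, 6404, 21612]
After projecting period 3:
Births: 8507 × 0.375 = 3190 ; 11045 × 0.437 = 4827 — total 8017
Band 2: 7339 × 0.946 = 6943
Band 3: 8507 × 0.957 = 8141
Band 4: 11045 × 0.973 = 10747
Band 5: 6404 × 0.937 + 21612 × 0.673 = 6001 + 14545 = 20546
Net migration: Band 4 − 300 → 10447; Band 5 − 290 → 20256
→ [8017, 6943, 8141, 10447, 20256]
After projecting period 4:
Births: 6943 × 0.375 = 2604 ; 8141 × 0.437 = 3558 — total 6162
Band 2: 8017 × 0.946 = 7584
Band 3: 6943 × 0.957 = 6644
Band 4: 8141 × 0.973 = 7921
Band 5: 10447 × 0.937 + 20256 × 0.673 = 9789 + 13632 = 23421
Net migration: Band 4 − 300 → 7621; Band 5 − 290 → 23131
→ [6162, 7584, 6644, 7621, 23131]
Total after period 4: 6162 + 7584 + 6644 + 7621 + 23131 = 51142

51142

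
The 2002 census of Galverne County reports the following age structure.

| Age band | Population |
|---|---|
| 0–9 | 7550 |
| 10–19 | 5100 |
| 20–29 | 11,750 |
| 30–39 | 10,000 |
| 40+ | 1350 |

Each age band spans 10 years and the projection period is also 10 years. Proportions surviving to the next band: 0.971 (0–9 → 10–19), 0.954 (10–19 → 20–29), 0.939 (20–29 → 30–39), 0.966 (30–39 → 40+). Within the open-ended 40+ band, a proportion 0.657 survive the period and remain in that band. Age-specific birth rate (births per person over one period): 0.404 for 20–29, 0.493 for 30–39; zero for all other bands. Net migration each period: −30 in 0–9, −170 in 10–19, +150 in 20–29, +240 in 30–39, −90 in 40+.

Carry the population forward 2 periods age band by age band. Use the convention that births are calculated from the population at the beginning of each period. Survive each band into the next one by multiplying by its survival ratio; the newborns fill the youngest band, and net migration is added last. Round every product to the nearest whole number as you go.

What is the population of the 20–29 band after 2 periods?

6982

After projecting period 1:
Births: 11750 * 0.404 = 4747  |  10000 * 0.493 = 4930 ⇒ total 9677
10–19: 7550 * 0.971 = 7331
20–29: 5100 * 0.954 = 4865
30–39: 11750 * 0.939 = 11033
40+: 10000 * 0.966 + 1350 * 0.657 = 9660 + 887 = 10547
Net migration: 0–9 − 30 → 9647; 10–19 − 170 → 7161; 20–29 + 150 → 5015; 30–39 + 240 → 11273; 40+ − 90 → 10457
Giving 9647 / 7161 / 5015 / 11273 / 10457.
After projecting period 2:
Births: 5015 * 0.404 = 2026  |  11273 * 0.493 = 5558 ⇒ total 7584
10–19: 9647 * 0.971 = 9367
20–29: 7161 * 0.954 = 6832
30–39: 5015 * 0.939 = 4709
40+: 11273 * 0.966 + 10457 * 0.657 = 10890 + 6870 = 17760
Net migration: 0–9 − 30 → 7554; 10–19 − 170 → 9197; 20–29 + 150 → 6982; 30–39 + 240 → 4949; 40+ − 90 → 17670
Giving 7554 / 9197 / 6982 / 4949 / 17670.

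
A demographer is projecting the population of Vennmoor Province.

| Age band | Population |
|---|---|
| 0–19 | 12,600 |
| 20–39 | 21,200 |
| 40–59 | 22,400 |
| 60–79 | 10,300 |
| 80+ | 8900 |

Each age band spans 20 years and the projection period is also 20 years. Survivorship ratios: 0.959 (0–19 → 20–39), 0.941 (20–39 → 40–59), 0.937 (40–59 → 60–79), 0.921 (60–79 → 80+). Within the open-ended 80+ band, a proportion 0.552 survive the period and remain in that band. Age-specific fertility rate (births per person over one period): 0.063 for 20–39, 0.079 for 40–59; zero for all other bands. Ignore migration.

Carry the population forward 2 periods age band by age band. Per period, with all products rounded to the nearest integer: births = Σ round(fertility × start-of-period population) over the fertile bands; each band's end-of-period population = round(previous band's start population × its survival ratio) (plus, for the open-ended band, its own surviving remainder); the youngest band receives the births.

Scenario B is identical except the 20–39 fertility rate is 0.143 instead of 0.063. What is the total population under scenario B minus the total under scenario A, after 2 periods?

2593

Call the bands 1 to 5, youngest first.
Period 1:
Births: 21200 * 0.063 = 1336  |  22400 * 0.079 = 1770 → 3106
Band 2: 12600 * 0.959 = 12083
Band 3: 21200 * 0.941 = 19949
Band 4: 22400 * 0.937 = 20989
Band 5: 10300 * 0.921 + 8900 * 0.552 = 9486 + 4913 = 14399
End of period: [3106, 12083, 19949, 20989, 14399]
Period 2:
Births: 12083 * 0.063 = 761  |  19949 * 0.079 = 1576 → 2337
Band 2: 3106 * 0.959 = 2979
Band 3: 12083 * 0.941 = 11370
Band 4: 19949 * 0.937 = 18692
Band 5: 20989 * 0.921 + 14399 * 0.552 = 19331 + 7948 = 27279
End of period: [2337, 2979, 11370, 18692, 27279]
Scenario A total after 2 periods: 62657
Scenario B projection —
Period 1:
Births: 21200 * 0.143 = 3032  |  22400 * 0.079 = 1770 → 4802
Band 2: 12600 * 0.959 = 12083
Band 3: 21200 * 0.941 = 19949
Band 4: 22400 * 0.937 = 20989
Band 5: 10300 * 0.921 + 8900 * 0.552 = 9486 + 4913 = 14399
End of period: [4802, 12083, 19949, 20989, 14399]
Period 2:
Births: 12083 * 0.143 = 1728  |  19949 * 0.079 = 1576 → 3304
Band 2: 4802 * 0.959 = 4605
Band 3: 12083 * 0.941 = 11370
Band 4: 19949 * 0.937 = 18692
Band 5: 20989 * 0.921 + 14399 * 0.552 = 19331 + 7948 = 27279
End of period: [3304, 4605, 11370, 18692, 27279]
Scenario B total after 2 periods: 65250
Difference B − A = 65250 − 62657 = 2593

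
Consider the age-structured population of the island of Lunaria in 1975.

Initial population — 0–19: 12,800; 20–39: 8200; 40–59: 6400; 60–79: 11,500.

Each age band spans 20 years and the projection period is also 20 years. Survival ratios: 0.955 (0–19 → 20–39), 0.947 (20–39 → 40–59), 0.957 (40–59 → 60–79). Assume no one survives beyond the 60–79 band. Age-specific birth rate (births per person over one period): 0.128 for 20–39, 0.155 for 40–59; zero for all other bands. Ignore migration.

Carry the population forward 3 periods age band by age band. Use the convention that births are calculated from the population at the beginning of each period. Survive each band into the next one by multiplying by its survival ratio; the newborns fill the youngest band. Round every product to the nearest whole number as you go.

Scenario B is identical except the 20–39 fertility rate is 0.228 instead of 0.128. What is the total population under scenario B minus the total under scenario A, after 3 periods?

2281

After projecting period 1:
Births: 8200 × 0.128 = 1050, 6400 × 0.155 = 992 → total 2042
20–39: 12800 × 0.955 = 12224
40–59: 8200 × 0.947 = 7765
60–79: 6400 × 0.957 = 6125
End of period: [2042, 12224, 7765, 6125]
After projecting period 2:
Births: 12224 × 0.128 = 1565, 7765 × 0.155 = 1204 → total 2769
20–39: 2042 × 0.955 = 1950
40–59: 12224 × 0.947 = 11576
60–79: 7765 × 0.957 = 7431
End of period: [2769, 1950, 11576, 7431]
After projecting period 3:
Births: 1950 × 0.128 = 250, 11576 × 0.155 = 1794 → total 2044
20–39: 2769 × 0.955 = 2644
40–59: 1950 × 0.947 = 1847
60–79: 11576 × 0.957 = 11078
End of period: [2044, 2644, 1847, 11078]
Scenario A total after 3 periods: 17613
Scenario B projection —
After projecting period 1:
Births: 8200 × 0.228 = 1870, 6400 × 0.155 = 992 → total 2862
20–39: 12800 × 0.955 = 12224
40–59: 8200 × 0.947 = 7765
60–79: 6400 × 0.957 = 6125
End of period: [2862, 12224, 7765, 6125]
After projecting period 2:
Births: 12224 × 0.228 = 2787, 7765 × 0.155 = 1204 → total 3991
20–39: 2862 × 0.955 = 2733
40–59: 12224 × 0.947 = 11576
60–79: 7765 × 0.957 = 7431
End of period: [3991, 2733, 11576, 7431]
After projecting period 3:
Births: 2733 × 0.228 = 623, 11576 × 0.155 = 1794 → total 2417
20–39: 3991 × 0.955 = 3811
40–59: 2733 × 0.947 = 2588
60–79: 11576 × 0.957 = 11078
End of period: [2417, 3811, 2588, 11078]
Scenario B total after 3 periods: 19894
Difference B − A = 19894 − 17613 = 2281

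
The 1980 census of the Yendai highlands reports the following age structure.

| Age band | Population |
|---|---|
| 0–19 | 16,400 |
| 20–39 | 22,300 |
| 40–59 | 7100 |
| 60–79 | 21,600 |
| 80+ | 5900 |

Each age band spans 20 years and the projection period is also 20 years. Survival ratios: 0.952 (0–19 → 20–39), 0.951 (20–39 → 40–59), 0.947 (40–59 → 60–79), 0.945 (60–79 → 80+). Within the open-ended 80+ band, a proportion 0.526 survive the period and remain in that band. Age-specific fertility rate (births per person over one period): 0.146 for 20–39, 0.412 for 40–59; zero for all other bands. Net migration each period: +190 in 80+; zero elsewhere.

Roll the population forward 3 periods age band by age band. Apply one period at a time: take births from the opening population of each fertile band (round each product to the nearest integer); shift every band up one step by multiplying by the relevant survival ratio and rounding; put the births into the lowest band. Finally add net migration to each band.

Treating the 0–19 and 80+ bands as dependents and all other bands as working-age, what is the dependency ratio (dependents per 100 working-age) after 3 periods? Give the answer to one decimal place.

(Groups numbered youngest = 1 to oldest = 5.)
[period 1]
Births: 22300 × 0.146 = 3256 ; 7100 × 0.412 = 2925 → total 6181
Group 2: 16400 × 0.952 = 15613
Group 3: 22300 × 0.951 = 21207
Group 4: 7100 × 0.947 = 6724
Group 5: 21600 × 0.945 + 5900 × 0.526 = 20412 + 3103 = 23515
Net migration: Group 5 + 190 → 23705
Population now: 0–19=6181, 20–39=15613, 40–59=21207, 60–79=6724, 80+=23705
[period 2]
Births: 15613 × 0.146 = 2279 ; 21207 × 0.412 = 8737 → total 11016
Group 2: 6181 × 0.952 = 5884
Group 3: 15613 × 0.951 = 14848
Group 4: 21207 × 0.947 = 20083
Group 5: 6724 × 0.945 + 23705 × 0.526 = 6354 + 12469 = 18823
Net migration: Group 5 + 190 → 19013
Population now: 0–19=11016, 20–39=5884, 40–59=14848, 60–79=20083, 80+=19013
[period 3]
Births: 5884 × 0.146 = 859 ; 14848 × 0.412 = 6117 → total 6976
Group 2: 11016 × 0.952 = 10487
Group 3: 5884 × 0.951 = 5596
Group 4: 14848 × 0.947 = 14061
Group 5: 20083 × 0.945 + 19013 × 0.526 = 18978 + 10001 = 28979
Net migration: Group 5 + 190 → 29169
Population now: 0–19=6976, 20–39=10487, 40–59=5596, 60–79=14061, 80+=29169
Dependents (band 0–19 + band 80+) = 6976 + 29169 = 36145; working-age = 30144; ratio = 36145/30144 × 100 = 119.9

119.9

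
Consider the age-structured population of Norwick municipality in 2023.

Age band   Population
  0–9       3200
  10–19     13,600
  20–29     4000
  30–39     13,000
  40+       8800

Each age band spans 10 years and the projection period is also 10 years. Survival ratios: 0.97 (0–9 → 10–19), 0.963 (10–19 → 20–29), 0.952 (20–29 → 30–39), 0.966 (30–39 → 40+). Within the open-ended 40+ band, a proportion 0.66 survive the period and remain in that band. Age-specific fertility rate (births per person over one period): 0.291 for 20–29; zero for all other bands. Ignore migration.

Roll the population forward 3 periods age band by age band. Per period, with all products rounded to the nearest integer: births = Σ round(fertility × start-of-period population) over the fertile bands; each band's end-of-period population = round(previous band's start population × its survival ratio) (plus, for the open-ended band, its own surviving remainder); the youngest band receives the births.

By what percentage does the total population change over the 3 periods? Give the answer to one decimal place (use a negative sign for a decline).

-27.3

— Period 1 —
Births: 4000 × 0.291 = 1164
10–19: 3200 × 0.97 = 3104
20–29: 13600 × 0.963 = 13097
30–39: 4000 × 0.952 = 3808
40+: 13000 × 0.966 + 8800 × 0.66 = 12558 + 5808 = 18366
End of period: [1164, 3104, 13097, 3808, 18366]
— Period 2 —
Births: 13097 × 0.291 = 3811
10–19: 1164 × 0.97 = 1129
20–29: 3104 × 0.963 = 2989
30–39: 13097 × 0.952 = 12468
40+: 3808 × 0.966 + 18366 × 0.66 = 3679 + 12122 = 15801
End of period: [3811, 1129, 2989, 12468, 15801]
— Period 3 —
Births: 2989 × 0.291 = 870
10–19: 3811 × 0.97 = 3697
20–29: 1129 × 0.963 = 1087
30–39: 2989 × 0.952 = 2846
40+: 12468 × 0.966 + 15801 × 0.66 = 12044 + 10429 = 22473
End of period: [870, 3697, 1087, 2846, 22473]
Total: 42600 → 30973; change = -11627; percentage change = -27.3%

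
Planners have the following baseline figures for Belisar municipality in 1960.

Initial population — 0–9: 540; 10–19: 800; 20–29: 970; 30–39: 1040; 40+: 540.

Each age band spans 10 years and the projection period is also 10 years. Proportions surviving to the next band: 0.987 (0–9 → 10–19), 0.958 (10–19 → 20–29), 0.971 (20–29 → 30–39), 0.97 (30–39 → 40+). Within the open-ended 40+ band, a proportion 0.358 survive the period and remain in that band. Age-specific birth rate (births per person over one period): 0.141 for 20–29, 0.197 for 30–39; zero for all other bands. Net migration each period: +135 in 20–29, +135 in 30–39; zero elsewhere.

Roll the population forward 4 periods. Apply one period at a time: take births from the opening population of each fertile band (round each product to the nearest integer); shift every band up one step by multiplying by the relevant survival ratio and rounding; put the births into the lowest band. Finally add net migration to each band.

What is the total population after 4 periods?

Call the groups 1 to 5, youngest first.
[period 1]
Births: 970 * 0.141 = 137, 1040 * 0.197 = 205 → 342
Group 2: 540 * 0.987 = 533
Group 3: 800 * 0.958 = 766
Group 4: 970 * 0.971 = 942
Group 5: 1040 * 0.97 + 540 * 0.358 = 1009 + 193 = 1202
Net migration: Group 3 + 135 → 901; Group 4 + 135 → 1077
Giving 342 / 533 / 901 / 1077 / 1202.
[period 2]
Births: 901 * 0.141 = 127, 1077 * 0.197 = 212 → 339
Group 2: 342 * 0.987 = 338
Group 3: 533 * 0.958 = 511
Group 4: 901 * 0.971 = 875
Group 5: 1077 * 0.97 + 1202 * 0.358 = 1045 + 430 = 1475
Net migration: Group 3 + 135 → 646; Group 4 + 135 → 1010
Giving 339 / 338 / 646 / 1010 / 1475.
[period 3]
Births: 646 * 0.141 = 91, 1010 * 0.197 = 199 → 290
Group 2: 339 * 0.987 = 335
Group 3: 338 * 0.958 = 324
Group 4: 646 * 0.971 = 627
Group 5: 1010 * 0.97 + 1475 * 0.358 = 980 + 528 = 1508
Net migration: Group 3 + 135 → 459; Group 4 + 135 → 762
Giving 290 / 335 / 459 / 762 / 1508.
[period 4]
Births: 459 * 0.141 = 65, 762 * 0.197 = 150 → 215
Group 2: 290 * 0.987 = 286
Group 3: 335 * 0.958 = 321
Group 4: 459 * 0.971 = 446
Group 5: 762 * 0.97 + 1508 * 0.358 = 739 + 540 = 1279
Net migration: Group 3 + 135 → 456; Group 4 + 135 → 581
Giving 215 / 286 / 456 / 581 / 1279.
Total after period 4: 215 + 286 + 456 + 581 + 1279 = 2817

2817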